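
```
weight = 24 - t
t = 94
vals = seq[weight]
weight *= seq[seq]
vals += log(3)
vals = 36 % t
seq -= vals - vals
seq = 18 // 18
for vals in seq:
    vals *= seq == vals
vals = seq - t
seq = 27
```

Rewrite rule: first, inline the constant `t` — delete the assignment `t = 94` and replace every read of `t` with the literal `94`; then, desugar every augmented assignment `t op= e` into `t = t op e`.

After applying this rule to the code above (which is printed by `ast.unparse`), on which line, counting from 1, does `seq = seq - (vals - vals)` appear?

Transformed code:
weight = 24 - 94
vals = seq[weight]
weight = weight * seq[seq]
vals = vals + log(3)
vals = 36 % 94
seq = seq - (vals - vals)
seq = 18 // 18
for vals in seq:
    vals = vals * (seq == vals)
vals = seq - 94
seq = 27

6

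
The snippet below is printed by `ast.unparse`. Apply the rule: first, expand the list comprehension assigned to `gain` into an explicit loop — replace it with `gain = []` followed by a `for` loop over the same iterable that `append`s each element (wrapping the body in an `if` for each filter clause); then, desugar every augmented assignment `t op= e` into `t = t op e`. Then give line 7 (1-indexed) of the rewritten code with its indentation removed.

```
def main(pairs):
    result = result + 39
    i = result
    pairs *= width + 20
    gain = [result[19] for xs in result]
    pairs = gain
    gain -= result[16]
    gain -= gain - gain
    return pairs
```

Transformed code:
def main(pairs):
    result = result + 39
    i = result
    pairs = pairs * (width + 20)
    gain = []
    for xs in result:
        gain.append(result[19])
    pairs = gain
    gain = gain - result[16]
    gain = gain - (gain - gain)
    return pairs

gain.append(result[19])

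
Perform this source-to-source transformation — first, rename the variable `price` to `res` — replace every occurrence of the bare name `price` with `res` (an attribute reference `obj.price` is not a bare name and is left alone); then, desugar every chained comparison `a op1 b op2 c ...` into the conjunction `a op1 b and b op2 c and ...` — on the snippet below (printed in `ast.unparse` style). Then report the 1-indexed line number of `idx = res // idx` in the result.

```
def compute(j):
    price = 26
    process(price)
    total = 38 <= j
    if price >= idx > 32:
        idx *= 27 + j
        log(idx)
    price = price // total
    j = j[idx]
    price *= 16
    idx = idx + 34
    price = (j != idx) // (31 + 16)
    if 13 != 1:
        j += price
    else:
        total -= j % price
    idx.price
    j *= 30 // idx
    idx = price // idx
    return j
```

19

Transformed code:
def compute(j):
    res = 26
    process(res)
    total = 38 <= j
    if res >= idx and idx > 32:
        idx *= 27 + j
        log(idx)
    res = res // total
    j = j[idx]
    res *= 16
    idx = idx + 34
    res = (j != idx) // (31 + 16)
    if 13 != 1:
        j += res
    else:
        total -= j % res
    idx.price
    j *= 30 // idx
    idx = res // idx
    return j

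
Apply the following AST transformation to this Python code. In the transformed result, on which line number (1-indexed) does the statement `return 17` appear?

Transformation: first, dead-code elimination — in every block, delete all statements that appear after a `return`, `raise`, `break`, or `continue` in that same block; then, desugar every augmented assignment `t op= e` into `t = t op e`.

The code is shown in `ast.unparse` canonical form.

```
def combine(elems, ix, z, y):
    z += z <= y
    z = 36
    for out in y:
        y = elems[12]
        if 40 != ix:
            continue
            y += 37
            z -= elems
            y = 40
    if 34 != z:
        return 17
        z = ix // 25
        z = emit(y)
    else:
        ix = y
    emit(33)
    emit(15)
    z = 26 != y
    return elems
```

Transformed code:
def combine(elems, ix, z, y):
    z = z + (z <= y)
    z = 36
    for out in y:
        y = elems[12]
        if 40 != ix:
            continue
    if 34 != z:
        return 17
    else:
        ix = y
    emit(33)
    emit(15)
    z = 26 != y
    return elems

9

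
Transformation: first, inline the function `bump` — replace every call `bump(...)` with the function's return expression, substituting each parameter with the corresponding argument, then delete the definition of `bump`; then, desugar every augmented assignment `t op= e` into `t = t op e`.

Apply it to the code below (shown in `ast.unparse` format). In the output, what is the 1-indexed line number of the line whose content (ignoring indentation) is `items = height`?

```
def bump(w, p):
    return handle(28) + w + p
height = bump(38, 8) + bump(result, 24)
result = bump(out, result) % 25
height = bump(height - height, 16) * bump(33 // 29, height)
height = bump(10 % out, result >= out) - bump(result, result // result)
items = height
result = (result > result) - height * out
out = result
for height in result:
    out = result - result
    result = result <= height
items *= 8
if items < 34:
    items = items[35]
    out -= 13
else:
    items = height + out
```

Transformed code:
height = handle(28) + 38 + 8 + (handle(28) + result + 24)
result = (handle(28) + out + result) % 25
height = (handle(28) + (height - height) + 16) * (handle(28) + 33 // 29 + height)
height = handle(28) + 10 % out + (result >= out) - (handle(28) + result + result // result)
items = height
result = (result > result) - height * out
out = result
for height in result:
    out = result - result
    result = result <= height
items = items * 8
if items < 34:
    items = items[35]
    out = out - 13
else:
    items = height + out

5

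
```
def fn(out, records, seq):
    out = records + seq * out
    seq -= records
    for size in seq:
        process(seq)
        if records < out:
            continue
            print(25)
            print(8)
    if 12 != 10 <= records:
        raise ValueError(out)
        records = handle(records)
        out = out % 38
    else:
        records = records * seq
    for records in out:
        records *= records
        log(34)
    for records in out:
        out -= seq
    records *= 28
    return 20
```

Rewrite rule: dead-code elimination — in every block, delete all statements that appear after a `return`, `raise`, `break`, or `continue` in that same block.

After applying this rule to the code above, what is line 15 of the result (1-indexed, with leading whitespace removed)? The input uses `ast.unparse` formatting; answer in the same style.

for records in out:

Transformed code:
def fn(out, records, seq):
    out = records + seq * out
    seq -= records
    for size in seq:
        process(seq)
        if records < out:
            continue
    if 12 != 10 <= records:
        raise ValueError(out)
    else:
        records = records * seq
    for records in out:
        records *= records
        log(34)
    for records in out:
        out -= seq
    records *= 28
    return 20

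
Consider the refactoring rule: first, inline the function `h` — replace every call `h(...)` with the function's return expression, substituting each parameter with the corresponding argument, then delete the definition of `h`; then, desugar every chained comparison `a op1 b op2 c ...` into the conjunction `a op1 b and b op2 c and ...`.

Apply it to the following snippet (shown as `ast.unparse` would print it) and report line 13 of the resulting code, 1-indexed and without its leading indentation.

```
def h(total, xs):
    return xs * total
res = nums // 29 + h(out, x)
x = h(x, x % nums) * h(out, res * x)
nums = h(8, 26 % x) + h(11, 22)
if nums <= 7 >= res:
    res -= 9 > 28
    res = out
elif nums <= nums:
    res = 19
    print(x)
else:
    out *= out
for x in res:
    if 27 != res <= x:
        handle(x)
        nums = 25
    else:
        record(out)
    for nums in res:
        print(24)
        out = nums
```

Transformed code:
res = nums // 29 + x * out
x = x % nums * x * (res * x * out)
nums = 26 % x * 8 + 22 * 11
if nums <= 7 and 7 >= res:
    res -= 9 > 28
    res = out
elif nums <= nums:
    res = 19
    print(x)
else:
    out *= out
for x in res:
    if 27 != res and res <= x:
        handle(x)
        nums = 25
    else:
        record(out)
    for nums in res:
        print(24)
        out = nums

if 27 != res and res <= x:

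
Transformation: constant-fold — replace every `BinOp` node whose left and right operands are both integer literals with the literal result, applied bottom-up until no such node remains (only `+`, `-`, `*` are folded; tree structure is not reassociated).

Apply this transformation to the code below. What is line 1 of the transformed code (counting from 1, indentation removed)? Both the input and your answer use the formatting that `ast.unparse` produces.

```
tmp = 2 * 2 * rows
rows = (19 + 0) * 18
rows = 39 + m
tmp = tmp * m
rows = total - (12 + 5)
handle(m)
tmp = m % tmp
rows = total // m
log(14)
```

tmp = 4 * rows

Transformed code:
tmp = 4 * rows
rows = 342
rows = 39 + m
tmp = tmp * m
rows = total - 17
handle(m)
tmp = m % tmp
rows = total // m
log(14)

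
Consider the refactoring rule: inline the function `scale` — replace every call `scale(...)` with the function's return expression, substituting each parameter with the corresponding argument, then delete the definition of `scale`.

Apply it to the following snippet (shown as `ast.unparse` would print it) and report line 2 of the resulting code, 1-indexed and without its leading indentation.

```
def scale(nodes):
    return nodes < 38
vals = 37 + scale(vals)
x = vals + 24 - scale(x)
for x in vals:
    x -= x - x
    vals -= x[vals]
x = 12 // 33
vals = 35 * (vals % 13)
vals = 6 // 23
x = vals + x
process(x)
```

Transformed code:
vals = 37 + (vals < 38)
x = vals + 24 - (x < 38)
for x in vals:
    x -= x - x
    vals -= x[vals]
x = 12 // 33
vals = 35 * (vals % 13)
vals = 6 // 23
x = vals + x
process(x)

x = vals + 24 - (x < 38)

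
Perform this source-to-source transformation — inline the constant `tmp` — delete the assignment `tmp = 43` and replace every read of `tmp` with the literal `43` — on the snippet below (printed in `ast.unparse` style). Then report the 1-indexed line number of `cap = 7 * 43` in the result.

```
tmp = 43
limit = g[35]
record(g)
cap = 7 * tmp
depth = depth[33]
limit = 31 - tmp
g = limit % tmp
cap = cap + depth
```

Transformed code:
limit = g[35]
record(g)
cap = 7 * 43
depth = depth[33]
limit = 31 - 43
g = limit % 43
cap = cap + depth

3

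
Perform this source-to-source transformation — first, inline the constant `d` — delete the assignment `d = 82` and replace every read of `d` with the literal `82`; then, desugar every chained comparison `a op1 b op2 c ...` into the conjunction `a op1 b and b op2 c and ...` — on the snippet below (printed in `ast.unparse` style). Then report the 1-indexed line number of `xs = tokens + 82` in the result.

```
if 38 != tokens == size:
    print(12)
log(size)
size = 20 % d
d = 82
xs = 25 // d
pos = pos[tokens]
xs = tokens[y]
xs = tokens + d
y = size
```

8

Transformed code:
if 38 != tokens and tokens == size:
    print(12)
log(size)
size = 20 % 82
xs = 25 // 82
pos = pos[tokens]
xs = tokens[y]
xs = tokens + 82
y = size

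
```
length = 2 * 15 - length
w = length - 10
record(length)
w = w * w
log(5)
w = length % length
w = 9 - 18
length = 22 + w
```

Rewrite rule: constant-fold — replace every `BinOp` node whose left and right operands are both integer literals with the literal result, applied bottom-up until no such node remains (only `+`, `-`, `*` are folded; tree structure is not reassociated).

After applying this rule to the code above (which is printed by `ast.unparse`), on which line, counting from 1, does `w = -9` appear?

Transformed code:
length = 30 - length
w = length - 10
record(length)
w = w * w
log(5)
w = length % length
w = -9
length = 22 + w

7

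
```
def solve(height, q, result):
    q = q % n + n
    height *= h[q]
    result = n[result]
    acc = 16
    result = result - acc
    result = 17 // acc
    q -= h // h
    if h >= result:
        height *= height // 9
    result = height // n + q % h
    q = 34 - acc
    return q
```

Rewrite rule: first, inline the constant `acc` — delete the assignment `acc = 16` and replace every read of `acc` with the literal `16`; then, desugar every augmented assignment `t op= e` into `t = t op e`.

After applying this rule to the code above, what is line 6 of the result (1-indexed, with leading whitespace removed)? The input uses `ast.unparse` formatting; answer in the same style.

Transformed code:
def solve(height, q, result):
    q = q % n + n
    height = height * h[q]
    result = n[result]
    result = result - 16
    result = 17 // 16
    q = q - h // h
    if h >= result:
        height = height * (height // 9)
    result = height // n + q % h
    q = 34 - 16
    return q

result = 17 // 16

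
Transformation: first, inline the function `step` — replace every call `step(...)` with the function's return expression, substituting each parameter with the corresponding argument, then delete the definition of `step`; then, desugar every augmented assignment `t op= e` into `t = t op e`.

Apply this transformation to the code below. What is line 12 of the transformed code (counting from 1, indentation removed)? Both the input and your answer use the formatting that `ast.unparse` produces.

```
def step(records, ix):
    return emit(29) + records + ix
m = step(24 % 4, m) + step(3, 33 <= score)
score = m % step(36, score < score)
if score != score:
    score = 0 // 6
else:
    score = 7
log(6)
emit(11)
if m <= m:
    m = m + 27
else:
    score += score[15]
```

Transformed code:
m = emit(29) + 24 % 4 + m + (emit(29) + 3 + (33 <= score))
score = m % (emit(29) + 36 + (score < score))
if score != score:
    score = 0 // 6
else:
    score = 7
log(6)
emit(11)
if m <= m:
    m = m + 27
else:
    score = score + score[15]

score = score + score[15]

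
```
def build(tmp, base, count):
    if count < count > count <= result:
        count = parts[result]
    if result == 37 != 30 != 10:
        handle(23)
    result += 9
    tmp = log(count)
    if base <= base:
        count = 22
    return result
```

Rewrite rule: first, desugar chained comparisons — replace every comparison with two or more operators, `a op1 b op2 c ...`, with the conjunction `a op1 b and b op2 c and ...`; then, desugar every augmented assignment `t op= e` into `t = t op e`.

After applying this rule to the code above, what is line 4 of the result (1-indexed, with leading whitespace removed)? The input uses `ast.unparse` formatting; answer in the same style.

Transformed code:
def build(tmp, base, count):
    if count < count and count > count and (count <= result):
        count = parts[result]
    if result == 37 and 37 != 30 and (30 != 10):
        handle(23)
    result = result + 9
    tmp = log(count)
    if base <= base:
        count = 22
    return result

if result == 37 and 37 != 30 and (30 != 10):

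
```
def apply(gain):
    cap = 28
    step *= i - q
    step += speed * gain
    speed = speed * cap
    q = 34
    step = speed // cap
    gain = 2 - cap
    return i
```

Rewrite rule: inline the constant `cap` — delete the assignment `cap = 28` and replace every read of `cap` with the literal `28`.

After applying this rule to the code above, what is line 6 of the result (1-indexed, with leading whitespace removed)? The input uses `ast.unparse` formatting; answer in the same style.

step = speed // 28

Transformed code:
def apply(gain):
    step *= i - q
    step += speed * gain
    speed = speed * 28
    q = 34
    step = speed // 28
    gain = 2 - 28
    return i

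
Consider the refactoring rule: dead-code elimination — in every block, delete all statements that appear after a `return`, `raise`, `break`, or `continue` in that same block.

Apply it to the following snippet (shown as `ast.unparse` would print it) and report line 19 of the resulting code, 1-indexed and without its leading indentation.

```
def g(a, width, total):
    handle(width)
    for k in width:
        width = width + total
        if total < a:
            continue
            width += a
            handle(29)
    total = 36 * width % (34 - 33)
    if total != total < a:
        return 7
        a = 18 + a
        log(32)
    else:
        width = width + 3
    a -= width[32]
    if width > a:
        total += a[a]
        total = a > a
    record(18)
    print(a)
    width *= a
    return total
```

Transformed code:
def g(a, width, total):
    handle(width)
    for k in width:
        width = width + total
        if total < a:
            continue
    total = 36 * width % (34 - 33)
    if total != total < a:
        return 7
    else:
        width = width + 3
    a -= width[32]
    if width > a:
        total += a[a]
        total = a > a
    record(18)
    print(a)
    width *= a
    return total

return total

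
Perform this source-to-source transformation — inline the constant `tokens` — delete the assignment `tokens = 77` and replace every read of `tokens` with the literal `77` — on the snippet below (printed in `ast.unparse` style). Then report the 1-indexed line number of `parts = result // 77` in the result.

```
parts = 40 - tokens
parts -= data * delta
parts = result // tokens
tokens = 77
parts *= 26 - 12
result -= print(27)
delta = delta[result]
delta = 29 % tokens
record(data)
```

Transformed code:
parts = 40 - 77
parts -= data * delta
parts = result // 77
parts *= 26 - 12
result -= print(27)
delta = delta[result]
delta = 29 % 77
record(data)

3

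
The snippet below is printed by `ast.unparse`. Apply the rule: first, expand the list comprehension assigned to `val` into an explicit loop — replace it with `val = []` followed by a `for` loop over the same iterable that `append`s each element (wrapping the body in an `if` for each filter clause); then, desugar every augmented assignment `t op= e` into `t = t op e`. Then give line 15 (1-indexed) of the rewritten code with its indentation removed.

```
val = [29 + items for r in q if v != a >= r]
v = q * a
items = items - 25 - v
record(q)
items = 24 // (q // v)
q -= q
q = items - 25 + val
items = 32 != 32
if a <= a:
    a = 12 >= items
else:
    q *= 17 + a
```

Transformed code:
val = []
for r in q:
    if v != a >= r:
        val.append(29 + items)
v = q * a
items = items - 25 - v
record(q)
items = 24 // (q // v)
q = q - q
q = items - 25 + val
items = 32 != 32
if a <= a:
    a = 12 >= items
else:
    q = q * (17 + a)

q = q * (17 + a)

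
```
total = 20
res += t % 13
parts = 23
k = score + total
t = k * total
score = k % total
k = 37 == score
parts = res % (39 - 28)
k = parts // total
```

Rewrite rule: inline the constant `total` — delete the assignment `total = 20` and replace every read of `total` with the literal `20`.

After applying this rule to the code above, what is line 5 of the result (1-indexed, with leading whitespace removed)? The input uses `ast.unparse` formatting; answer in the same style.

Transformed code:
res += t % 13
parts = 23
k = score + 20
t = k * 20
score = k % 20
k = 37 == score
parts = res % (39 - 28)
k = parts // 20

score = k % 20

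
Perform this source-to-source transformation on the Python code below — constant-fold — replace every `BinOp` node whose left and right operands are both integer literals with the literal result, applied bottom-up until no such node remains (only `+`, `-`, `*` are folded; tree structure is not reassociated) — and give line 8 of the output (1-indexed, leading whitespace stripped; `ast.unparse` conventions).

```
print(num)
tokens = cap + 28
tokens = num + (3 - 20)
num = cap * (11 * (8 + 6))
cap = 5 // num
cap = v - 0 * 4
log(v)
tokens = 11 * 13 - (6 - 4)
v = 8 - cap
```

tokens = 141

Transformed code:
print(num)
tokens = cap + 28
tokens = num + -17
num = cap * 154
cap = 5 // num
cap = v - 0
log(v)
tokens = 141
v = 8 - cap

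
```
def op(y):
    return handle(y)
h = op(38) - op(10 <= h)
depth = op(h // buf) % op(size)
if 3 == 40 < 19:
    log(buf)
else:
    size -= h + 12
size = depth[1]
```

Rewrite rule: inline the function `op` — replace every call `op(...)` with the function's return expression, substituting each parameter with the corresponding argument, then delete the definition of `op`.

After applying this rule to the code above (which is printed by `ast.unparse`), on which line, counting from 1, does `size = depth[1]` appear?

7

Transformed code:
h = handle(38) - handle(10 <= h)
depth = handle(h // buf) % handle(size)
if 3 == 40 < 19:
    log(buf)
else:
    size -= h + 12
size = depth[1]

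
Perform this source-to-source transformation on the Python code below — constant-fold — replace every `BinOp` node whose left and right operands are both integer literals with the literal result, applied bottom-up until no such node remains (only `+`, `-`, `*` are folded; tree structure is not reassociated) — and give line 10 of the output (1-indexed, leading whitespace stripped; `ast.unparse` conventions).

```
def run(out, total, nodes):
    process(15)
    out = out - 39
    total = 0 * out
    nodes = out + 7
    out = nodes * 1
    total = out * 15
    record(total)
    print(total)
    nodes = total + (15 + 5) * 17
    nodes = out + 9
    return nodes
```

Transformed code:
def run(out, total, nodes):
    process(15)
    out = out - 39
    total = 0 * out
    nodes = out + 7
    out = nodes * 1
    total = out * 15
    record(total)
    print(total)
    nodes = total + 340
    nodes = out + 9
    return nodes

nodes = total + 340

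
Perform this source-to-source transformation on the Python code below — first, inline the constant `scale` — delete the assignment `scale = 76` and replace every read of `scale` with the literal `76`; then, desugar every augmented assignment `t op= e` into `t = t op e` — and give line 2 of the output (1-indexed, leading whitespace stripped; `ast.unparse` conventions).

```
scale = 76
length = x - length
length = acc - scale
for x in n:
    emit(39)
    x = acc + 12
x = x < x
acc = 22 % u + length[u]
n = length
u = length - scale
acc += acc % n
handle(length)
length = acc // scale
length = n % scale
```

Transformed code:
length = x - length
length = acc - 76
for x in n:
    emit(39)
    x = acc + 12
x = x < x
acc = 22 % u + length[u]
n = length
u = length - 76
acc = acc + acc % n
handle(length)
length = acc // 76
length = n % 76

length = acc - 76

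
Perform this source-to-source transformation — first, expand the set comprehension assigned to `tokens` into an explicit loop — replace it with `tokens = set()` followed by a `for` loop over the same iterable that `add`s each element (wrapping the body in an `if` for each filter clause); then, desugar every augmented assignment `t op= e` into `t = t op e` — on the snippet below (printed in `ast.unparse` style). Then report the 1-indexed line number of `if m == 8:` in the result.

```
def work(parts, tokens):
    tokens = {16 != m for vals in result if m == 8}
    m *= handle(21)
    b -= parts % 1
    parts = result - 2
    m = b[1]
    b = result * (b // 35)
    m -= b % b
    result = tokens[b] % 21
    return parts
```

Transformed code:
def work(parts, tokens):
    tokens = set()
    for vals in result:
        if m == 8:
            tokens.add(16 != m)
    m = m * handle(21)
    b = b - parts % 1
    parts = result - 2
    m = b[1]
    b = result * (b // 35)
    m = m - b % b
    result = tokens[b] % 21
    return parts

4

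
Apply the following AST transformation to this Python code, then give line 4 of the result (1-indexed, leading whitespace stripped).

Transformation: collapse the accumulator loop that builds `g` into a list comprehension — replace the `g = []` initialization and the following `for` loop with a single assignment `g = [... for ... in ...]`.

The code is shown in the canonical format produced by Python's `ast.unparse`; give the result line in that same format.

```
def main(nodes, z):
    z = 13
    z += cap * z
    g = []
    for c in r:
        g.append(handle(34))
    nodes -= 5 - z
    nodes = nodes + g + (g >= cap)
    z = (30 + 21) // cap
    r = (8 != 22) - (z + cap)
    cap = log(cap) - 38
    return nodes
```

g = [handle(34) for c in r]

Transformed code:
def main(nodes, z):
    z = 13
    z += cap * z
    g = [handle(34) for c in r]
    nodes -= 5 - z
    nodes = nodes + g + (g >= cap)
    z = (30 + 21) // cap
    r = (8 != 22) - (z + cap)
    cap = log(cap) - 38
    return nodes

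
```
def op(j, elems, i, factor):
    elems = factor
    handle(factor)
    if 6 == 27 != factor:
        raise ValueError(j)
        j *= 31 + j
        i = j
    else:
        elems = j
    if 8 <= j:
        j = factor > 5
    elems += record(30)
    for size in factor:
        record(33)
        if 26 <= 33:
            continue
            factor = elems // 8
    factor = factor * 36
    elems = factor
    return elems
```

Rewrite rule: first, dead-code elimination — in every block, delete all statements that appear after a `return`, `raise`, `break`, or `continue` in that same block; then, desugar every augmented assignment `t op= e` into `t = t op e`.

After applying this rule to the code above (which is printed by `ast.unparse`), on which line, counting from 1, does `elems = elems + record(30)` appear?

Transformed code:
def op(j, elems, i, factor):
    elems = factor
    handle(factor)
    if 6 == 27 != factor:
        raise ValueError(j)
    else:
        elems = j
    if 8 <= j:
        j = factor > 5
    elems = elems + record(30)
    for size in factor:
        record(33)
        if 26 <= 33:
            continue
    factor = factor * 36
    elems = factor
    return elems

10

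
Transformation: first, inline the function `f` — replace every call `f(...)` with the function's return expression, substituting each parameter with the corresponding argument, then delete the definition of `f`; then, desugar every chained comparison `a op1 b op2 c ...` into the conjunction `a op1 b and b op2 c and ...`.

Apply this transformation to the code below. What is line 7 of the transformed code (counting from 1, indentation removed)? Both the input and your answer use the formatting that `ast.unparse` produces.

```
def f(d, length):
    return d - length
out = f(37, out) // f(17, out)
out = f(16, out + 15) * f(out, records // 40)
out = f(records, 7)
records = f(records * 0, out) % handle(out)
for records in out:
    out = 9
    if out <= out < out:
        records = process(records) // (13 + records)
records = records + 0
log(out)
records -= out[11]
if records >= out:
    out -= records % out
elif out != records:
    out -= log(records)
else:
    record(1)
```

if out <= out and out < out:

Transformed code:
out = (37 - out) // (17 - out)
out = (16 - (out + 15)) * (out - records // 40)
out = records - 7
records = (records * 0 - out) % handle(out)
for records in out:
    out = 9
    if out <= out and out < out:
        records = process(records) // (13 + records)
records = records + 0
log(out)
records -= out[11]
if records >= out:
    out -= records % out
elif out != records:
    out -= log(records)
else:
    record(1)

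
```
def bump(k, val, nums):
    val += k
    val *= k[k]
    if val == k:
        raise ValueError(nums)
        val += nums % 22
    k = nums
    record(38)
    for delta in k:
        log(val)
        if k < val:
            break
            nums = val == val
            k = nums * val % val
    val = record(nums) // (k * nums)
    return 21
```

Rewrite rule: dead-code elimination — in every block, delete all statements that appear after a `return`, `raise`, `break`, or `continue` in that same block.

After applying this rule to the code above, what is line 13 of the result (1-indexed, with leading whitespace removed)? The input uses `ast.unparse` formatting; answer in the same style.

Transformed code:
def bump(k, val, nums):
    val += k
    val *= k[k]
    if val == k:
        raise ValueError(nums)
    k = nums
    record(38)
    for delta in k:
        log(val)
        if k < val:
            break
    val = record(nums) // (k * nums)
    return 21

return 21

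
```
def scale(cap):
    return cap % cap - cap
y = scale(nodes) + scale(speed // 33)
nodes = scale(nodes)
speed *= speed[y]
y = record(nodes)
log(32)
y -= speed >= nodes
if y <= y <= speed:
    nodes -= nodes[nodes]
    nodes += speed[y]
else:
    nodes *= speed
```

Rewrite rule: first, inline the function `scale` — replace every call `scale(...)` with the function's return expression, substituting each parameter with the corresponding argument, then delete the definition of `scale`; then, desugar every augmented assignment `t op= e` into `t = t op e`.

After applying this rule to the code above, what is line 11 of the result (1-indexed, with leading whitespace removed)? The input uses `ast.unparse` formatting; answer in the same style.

nodes = nodes * speed

Transformed code:
y = nodes % nodes - nodes + (speed // 33 % (speed // 33) - speed // 33)
nodes = nodes % nodes - nodes
speed = speed * speed[y]
y = record(nodes)
log(32)
y = y - (speed >= nodes)
if y <= y <= speed:
    nodes = nodes - nodes[nodes]
    nodes = nodes + speed[y]
else:
    nodes = nodes * speed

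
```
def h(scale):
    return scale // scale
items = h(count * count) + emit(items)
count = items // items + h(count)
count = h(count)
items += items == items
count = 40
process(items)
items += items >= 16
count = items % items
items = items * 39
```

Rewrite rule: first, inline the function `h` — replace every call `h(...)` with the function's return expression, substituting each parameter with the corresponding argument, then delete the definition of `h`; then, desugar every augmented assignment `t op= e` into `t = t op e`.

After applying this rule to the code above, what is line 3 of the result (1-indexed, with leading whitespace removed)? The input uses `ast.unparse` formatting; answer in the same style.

Transformed code:
items = count * count // (count * count) + emit(items)
count = items // items + count // count
count = count // count
items = items + (items == items)
count = 40
process(items)
items = items + (items >= 16)
count = items % items
items = items * 39

count = count // count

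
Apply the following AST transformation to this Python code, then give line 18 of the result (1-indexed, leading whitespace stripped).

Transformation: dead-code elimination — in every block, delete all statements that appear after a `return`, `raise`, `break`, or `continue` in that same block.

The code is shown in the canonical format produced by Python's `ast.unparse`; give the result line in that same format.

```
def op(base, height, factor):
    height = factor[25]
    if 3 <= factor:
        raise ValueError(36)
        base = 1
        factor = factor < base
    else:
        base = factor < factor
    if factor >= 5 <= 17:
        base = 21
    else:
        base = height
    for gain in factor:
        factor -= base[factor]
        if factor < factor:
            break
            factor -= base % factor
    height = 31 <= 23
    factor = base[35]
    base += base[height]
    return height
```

Transformed code:
def op(base, height, factor):
    height = factor[25]
    if 3 <= factor:
        raise ValueError(36)
    else:
        base = factor < factor
    if factor >= 5 <= 17:
        base = 21
    else:
        base = height
    for gain in factor:
        factor -= base[factor]
        if factor < factor:
            break
    height = 31 <= 23
    factor = base[35]
    base += base[height]
    return height

return height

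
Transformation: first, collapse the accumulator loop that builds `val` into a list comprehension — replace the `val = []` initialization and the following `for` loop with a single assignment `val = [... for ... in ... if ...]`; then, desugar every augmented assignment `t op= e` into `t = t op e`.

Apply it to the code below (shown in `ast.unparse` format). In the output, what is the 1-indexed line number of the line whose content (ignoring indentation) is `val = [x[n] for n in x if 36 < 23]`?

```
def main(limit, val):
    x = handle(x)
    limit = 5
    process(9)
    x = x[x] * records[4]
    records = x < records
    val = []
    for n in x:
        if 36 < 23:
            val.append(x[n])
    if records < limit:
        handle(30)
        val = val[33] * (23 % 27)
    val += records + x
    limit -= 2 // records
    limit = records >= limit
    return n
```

Transformed code:
def main(limit, val):
    x = handle(x)
    limit = 5
    process(9)
    x = x[x] * records[4]
    records = x < records
    val = [x[n] for n in x if 36 < 23]
    if records < limit:
        handle(30)
        val = val[33] * (23 % 27)
    val = val + (records + x)
    limit = limit - 2 // records
    limit = records >= limit
    return n

7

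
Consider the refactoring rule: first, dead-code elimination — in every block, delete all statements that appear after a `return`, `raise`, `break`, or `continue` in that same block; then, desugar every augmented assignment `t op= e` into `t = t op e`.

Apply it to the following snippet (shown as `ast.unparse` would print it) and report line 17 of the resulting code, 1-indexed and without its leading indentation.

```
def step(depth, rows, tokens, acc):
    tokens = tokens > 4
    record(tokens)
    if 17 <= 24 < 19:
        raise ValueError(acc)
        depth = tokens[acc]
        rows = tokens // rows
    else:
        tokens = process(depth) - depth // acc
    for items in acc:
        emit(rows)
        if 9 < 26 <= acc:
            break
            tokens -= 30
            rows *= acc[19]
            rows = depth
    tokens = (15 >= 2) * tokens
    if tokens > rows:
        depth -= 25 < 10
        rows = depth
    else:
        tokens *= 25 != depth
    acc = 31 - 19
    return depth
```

tokens = tokens * (25 != depth)

Transformed code:
def step(depth, rows, tokens, acc):
    tokens = tokens > 4
    record(tokens)
    if 17 <= 24 < 19:
        raise ValueError(acc)
    else:
        tokens = process(depth) - depth // acc
    for items in acc:
        emit(rows)
        if 9 < 26 <= acc:
            break
    tokens = (15 >= 2) * tokens
    if tokens > rows:
        depth = depth - (25 < 10)
        rows = depth
    else:
        tokens = tokens * (25 != depth)
    acc = 31 - 19
    return depth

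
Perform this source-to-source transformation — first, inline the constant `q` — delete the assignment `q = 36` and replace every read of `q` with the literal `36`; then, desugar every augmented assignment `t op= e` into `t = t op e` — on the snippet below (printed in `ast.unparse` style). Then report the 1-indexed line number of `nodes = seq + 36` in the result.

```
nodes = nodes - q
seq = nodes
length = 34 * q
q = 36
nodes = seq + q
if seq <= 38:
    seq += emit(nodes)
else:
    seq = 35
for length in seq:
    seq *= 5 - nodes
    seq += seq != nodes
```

4

Transformed code:
nodes = nodes - 36
seq = nodes
length = 34 * 36
nodes = seq + 36
if seq <= 38:
    seq = seq + emit(nodes)
else:
    seq = 35
for length in seq:
    seq = seq * (5 - nodes)
    seq = seq + (seq != nodes)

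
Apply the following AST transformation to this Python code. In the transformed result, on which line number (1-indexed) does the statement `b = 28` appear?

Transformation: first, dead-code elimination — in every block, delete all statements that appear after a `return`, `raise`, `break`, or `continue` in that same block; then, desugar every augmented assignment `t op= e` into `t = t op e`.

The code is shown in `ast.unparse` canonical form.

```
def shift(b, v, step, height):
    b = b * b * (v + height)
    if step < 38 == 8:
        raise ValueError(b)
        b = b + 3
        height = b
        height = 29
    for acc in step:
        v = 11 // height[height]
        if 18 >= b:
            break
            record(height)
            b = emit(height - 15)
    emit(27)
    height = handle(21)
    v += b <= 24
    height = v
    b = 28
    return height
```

13

Transformed code:
def shift(b, v, step, height):
    b = b * b * (v + height)
    if step < 38 == 8:
        raise ValueError(b)
    for acc in step:
        v = 11 // height[height]
        if 18 >= b:
            break
    emit(27)
    height = handle(21)
    v = v + (b <= 24)
    height = v
    b = 28
    return height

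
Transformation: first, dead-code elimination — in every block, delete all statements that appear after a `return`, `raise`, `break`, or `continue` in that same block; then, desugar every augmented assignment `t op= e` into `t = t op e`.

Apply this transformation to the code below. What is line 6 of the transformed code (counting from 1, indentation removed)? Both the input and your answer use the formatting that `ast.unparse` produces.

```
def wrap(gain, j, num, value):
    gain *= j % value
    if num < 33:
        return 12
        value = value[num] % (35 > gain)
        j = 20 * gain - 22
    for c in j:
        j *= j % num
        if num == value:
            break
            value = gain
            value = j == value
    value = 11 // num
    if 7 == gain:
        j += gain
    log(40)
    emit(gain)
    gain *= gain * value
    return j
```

j = j * (j % num)

Transformed code:
def wrap(gain, j, num, value):
    gain = gain * (j % value)
    if num < 33:
        return 12
    for c in j:
        j = j * (j % num)
        if num == value:
            break
    value = 11 // num
    if 7 == gain:
        j = j + gain
    log(40)
    emit(gain)
    gain = gain * (gain * value)
    return j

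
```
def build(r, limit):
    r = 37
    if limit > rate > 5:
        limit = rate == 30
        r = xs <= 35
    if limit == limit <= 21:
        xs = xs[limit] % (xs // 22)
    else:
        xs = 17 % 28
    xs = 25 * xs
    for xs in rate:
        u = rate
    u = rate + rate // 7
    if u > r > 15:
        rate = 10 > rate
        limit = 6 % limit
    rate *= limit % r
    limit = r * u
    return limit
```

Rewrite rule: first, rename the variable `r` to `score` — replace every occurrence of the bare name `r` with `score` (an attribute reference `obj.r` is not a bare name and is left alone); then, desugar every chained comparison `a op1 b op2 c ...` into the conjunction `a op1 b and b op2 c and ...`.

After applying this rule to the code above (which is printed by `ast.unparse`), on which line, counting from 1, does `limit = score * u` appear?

18

Transformed code:
def build(score, limit):
    score = 37
    if limit > rate and rate > 5:
        limit = rate == 30
        score = xs <= 35
    if limit == limit and limit <= 21:
        xs = xs[limit] % (xs // 22)
    else:
        xs = 17 % 28
    xs = 25 * xs
    for xs in rate:
        u = rate
    u = rate + rate // 7
    if u > score and score > 15:
        rate = 10 > rate
        limit = 6 % limit
    rate *= limit % score
    limit = score * u
    return limit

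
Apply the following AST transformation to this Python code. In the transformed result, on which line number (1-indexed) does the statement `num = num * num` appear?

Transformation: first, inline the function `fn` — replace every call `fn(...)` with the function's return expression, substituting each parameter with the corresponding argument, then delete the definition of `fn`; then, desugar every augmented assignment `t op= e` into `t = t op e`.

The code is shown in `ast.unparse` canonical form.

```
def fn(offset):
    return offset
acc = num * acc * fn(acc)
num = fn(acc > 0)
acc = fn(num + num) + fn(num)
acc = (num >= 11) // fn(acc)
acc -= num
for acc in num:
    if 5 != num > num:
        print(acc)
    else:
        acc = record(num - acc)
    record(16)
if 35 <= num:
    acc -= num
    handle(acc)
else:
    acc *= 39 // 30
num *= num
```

Transformed code:
acc = num * acc * acc
num = acc > 0
acc = num + num + num
acc = (num >= 11) // acc
acc = acc - num
for acc in num:
    if 5 != num > num:
        print(acc)
    else:
        acc = record(num - acc)
    record(16)
if 35 <= num:
    acc = acc - num
    handle(acc)
else:
    acc = acc * (39 // 30)
num = num * num

17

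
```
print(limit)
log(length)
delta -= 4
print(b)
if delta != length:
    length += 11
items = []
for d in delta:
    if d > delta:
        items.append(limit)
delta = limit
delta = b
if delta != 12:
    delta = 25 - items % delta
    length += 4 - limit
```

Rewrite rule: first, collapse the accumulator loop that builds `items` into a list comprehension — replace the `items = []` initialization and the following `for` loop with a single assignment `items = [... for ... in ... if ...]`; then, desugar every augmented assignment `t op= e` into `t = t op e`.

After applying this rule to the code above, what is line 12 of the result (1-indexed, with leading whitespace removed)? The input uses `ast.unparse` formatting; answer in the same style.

length = length + (4 - limit)

Transformed code:
print(limit)
log(length)
delta = delta - 4
print(b)
if delta != length:
    length = length + 11
items = [limit for d in delta if d > delta]
delta = limit
delta = b
if delta != 12:
    delta = 25 - items % delta
    length = length + (4 - limit)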